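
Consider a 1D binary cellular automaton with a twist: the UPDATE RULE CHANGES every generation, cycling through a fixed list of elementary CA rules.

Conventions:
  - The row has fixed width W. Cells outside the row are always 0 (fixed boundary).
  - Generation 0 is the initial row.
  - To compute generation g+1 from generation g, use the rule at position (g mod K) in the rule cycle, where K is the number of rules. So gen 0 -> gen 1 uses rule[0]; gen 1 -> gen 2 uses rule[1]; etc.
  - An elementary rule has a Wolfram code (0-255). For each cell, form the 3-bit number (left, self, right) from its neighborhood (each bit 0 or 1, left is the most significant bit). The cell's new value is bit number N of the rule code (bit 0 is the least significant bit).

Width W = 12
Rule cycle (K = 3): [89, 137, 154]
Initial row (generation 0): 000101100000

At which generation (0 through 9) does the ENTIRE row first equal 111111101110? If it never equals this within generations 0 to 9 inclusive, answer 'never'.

Gen 0: 000101100000
Gen 1 (rule 89): 110001111111
Gen 2 (rule 137): 100101111110
Gen 3 (rule 154): 011001111101
Gen 4 (rule 89): 011101000100
Gen 5 (rule 137): 011000010001
Gen 6 (rule 154): 110100101010
Gen 7 (rule 89): 110010000001
Gen 8 (rule 137): 100000111100
Gen 9 (rule 154): 010001111010

Answer: never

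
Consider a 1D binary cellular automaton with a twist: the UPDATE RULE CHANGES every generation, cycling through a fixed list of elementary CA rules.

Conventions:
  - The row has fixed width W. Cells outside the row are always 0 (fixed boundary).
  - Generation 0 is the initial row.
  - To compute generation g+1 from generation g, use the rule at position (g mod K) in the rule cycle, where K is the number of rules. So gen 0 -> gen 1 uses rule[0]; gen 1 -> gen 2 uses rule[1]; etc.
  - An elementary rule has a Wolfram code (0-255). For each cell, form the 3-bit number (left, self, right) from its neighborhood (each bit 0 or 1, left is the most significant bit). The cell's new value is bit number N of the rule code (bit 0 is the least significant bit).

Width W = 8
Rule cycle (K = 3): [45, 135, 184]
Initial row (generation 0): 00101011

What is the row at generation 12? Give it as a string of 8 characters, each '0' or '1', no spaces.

Gen 0: 00101011
Gen 1 (rule 45): 10111110
Gen 2 (rule 135): 10011100
Gen 3 (rule 184): 01011010
Gen 4 (rule 45): 01110110
Gen 5 (rule 135): 10100000
Gen 6 (rule 184): 01010000
Gen 7 (rule 45): 01110111
Gen 8 (rule 135): 10100010
Gen 9 (rule 184): 01010001
Gen 10 (rule 45): 01110101
Gen 11 (rule 135): 10100101
Gen 12 (rule 184): 01010010

Answer: 01010010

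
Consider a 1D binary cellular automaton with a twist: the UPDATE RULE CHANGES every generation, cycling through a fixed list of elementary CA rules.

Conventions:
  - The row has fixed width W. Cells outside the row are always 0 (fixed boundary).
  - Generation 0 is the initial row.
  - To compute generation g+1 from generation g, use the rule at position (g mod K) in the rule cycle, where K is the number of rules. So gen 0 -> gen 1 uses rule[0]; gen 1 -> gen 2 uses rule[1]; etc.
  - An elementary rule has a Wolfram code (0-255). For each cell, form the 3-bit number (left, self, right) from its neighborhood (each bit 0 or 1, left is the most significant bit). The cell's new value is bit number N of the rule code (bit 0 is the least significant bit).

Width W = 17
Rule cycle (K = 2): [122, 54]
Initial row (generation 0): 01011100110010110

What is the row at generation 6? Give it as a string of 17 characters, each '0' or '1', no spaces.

Answer: 00100100100101001

Derivation:
Gen 0: 01011100110010110
Gen 1 (rule 122): 10110111111101111
Gen 2 (rule 54): 11001000000010000
Gen 3 (rule 122): 11110100000101000
Gen 4 (rule 54): 00001110001111100
Gen 5 (rule 122): 00011011011000110
Gen 6 (rule 54): 00100100100101001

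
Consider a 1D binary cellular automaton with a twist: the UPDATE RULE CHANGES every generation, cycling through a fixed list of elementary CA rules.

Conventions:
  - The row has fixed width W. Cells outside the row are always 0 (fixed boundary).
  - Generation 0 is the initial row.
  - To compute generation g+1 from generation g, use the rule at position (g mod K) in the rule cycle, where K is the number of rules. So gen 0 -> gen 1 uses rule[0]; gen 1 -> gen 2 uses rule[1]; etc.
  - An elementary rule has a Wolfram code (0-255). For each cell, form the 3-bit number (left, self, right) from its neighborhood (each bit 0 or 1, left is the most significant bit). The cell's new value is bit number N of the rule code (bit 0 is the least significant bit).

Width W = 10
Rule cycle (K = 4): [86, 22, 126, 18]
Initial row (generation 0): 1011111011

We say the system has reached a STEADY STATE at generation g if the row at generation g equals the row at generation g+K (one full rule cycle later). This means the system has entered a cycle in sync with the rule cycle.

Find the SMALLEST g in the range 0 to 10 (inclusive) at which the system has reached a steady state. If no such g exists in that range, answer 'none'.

Gen 0: 1011111011
Gen 1 (rule 86): 1000001001
Gen 2 (rule 22): 1100011111
Gen 3 (rule 126): 1110110001
Gen 4 (rule 18): 0000001010
Gen 5 (rule 86): 0000011011
Gen 6 (rule 22): 0000100000
Gen 7 (rule 126): 0001110000
Gen 8 (rule 18): 0010001000
Gen 9 (rule 86): 0111011100
Gen 10 (rule 22): 1000000010
Gen 11 (rule 126): 1100000111
Gen 12 (rule 18): 0010001000
Gen 13 (rule 86): 0111011100
Gen 14 (rule 22): 1000000010

Answer: 8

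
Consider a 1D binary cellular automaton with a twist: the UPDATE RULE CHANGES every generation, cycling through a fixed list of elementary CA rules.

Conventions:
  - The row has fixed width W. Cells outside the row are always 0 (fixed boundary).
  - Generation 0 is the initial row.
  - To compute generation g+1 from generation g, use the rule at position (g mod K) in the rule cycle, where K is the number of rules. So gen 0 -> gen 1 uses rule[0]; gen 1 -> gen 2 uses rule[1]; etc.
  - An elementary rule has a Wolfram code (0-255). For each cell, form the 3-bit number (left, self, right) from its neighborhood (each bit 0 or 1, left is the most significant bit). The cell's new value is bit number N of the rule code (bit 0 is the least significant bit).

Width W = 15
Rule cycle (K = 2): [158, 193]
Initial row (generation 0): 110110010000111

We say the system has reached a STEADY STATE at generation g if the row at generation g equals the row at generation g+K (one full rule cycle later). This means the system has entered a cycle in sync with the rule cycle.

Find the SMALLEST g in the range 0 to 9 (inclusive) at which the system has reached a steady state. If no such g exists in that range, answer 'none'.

Gen 0: 110110010000111
Gen 1 (rule 158): 100101111001110
Gen 2 (rule 193): 000000111000110
Gen 3 (rule 158): 000001110101101
Gen 4 (rule 193): 111100110000100
Gen 5 (rule 158): 111011101001110
Gen 6 (rule 193): 011001100000110
Gen 7 (rule 158): 110111010001101
Gen 8 (rule 193): 010011000100100
Gen 9 (rule 158): 111110101111110
Gen 10 (rule 193): 011110000111110
Gen 11 (rule 158): 111101001111101

Answer: none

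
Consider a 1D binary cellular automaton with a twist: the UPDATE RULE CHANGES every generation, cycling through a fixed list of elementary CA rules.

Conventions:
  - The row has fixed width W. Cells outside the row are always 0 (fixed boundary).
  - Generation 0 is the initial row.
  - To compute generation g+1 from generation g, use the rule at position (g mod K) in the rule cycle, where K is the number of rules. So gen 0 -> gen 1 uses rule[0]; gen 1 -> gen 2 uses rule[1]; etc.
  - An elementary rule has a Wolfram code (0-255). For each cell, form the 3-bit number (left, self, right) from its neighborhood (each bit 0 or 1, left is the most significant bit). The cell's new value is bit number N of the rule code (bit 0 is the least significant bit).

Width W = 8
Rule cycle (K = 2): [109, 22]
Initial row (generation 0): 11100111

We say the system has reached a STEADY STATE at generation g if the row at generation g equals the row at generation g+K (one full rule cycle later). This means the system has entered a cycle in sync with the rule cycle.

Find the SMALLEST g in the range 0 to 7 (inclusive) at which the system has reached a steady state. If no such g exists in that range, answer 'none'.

Answer: 6

Derivation:
Gen 0: 11100111
Gen 1 (rule 109): 10100101
Gen 2 (rule 22): 10111101
Gen 3 (rule 109): 11100111
Gen 4 (rule 22): 00011000
Gen 5 (rule 109): 11011011
Gen 6 (rule 22): 00000000
Gen 7 (rule 109): 11111111
Gen 8 (rule 22): 00000000
Gen 9 (rule 109): 11111111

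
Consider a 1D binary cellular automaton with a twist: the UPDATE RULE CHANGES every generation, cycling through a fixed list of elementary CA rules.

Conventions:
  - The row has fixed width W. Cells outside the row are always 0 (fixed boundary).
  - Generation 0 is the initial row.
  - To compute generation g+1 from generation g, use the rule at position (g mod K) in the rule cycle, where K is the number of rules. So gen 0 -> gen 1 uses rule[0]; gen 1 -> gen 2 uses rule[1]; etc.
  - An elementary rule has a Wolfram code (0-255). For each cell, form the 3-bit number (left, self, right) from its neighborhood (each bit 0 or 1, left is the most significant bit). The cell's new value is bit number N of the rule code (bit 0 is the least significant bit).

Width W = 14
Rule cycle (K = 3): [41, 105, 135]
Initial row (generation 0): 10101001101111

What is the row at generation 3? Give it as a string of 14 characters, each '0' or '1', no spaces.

Answer: 11101101010000

Derivation:
Gen 0: 10101001101111
Gen 1 (rule 41): 01010001011000
Gen 2 (rule 105): 00100100111011
Gen 3 (rule 135): 11101101010000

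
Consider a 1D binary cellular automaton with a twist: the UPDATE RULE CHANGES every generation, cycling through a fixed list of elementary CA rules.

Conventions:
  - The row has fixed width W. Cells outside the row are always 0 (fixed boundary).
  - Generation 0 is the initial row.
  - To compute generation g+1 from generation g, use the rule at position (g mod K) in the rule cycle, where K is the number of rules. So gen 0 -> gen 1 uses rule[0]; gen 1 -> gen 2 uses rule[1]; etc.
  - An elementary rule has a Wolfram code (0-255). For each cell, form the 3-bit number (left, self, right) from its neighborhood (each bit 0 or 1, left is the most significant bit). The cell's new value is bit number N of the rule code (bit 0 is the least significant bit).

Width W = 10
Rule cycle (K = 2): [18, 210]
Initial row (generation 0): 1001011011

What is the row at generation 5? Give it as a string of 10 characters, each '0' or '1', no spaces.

Answer: 0010001000

Derivation:
Gen 0: 1001011011
Gen 1 (rule 18): 0110000000
Gen 2 (rule 210): 1011000000
Gen 3 (rule 18): 0000100000
Gen 4 (rule 210): 0001010000
Gen 5 (rule 18): 0010001000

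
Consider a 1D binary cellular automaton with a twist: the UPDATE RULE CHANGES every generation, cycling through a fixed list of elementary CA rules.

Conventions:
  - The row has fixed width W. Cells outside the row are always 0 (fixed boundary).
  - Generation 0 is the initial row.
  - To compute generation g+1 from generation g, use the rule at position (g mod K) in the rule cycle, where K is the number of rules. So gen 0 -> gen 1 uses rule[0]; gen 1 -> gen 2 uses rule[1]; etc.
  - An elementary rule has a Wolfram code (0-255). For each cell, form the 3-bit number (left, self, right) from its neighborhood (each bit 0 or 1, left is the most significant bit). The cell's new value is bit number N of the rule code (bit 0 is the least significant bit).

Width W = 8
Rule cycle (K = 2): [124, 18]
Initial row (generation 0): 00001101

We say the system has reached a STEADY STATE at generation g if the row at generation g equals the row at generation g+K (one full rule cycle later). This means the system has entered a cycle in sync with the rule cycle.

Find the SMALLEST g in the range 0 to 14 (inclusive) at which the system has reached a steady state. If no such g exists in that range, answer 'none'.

Answer: 10

Derivation:
Gen 0: 00001101
Gen 1 (rule 124): 00001111
Gen 2 (rule 18): 00010000
Gen 3 (rule 124): 00011000
Gen 4 (rule 18): 00100100
Gen 5 (rule 124): 00110110
Gen 6 (rule 18): 01000001
Gen 7 (rule 124): 01100001
Gen 8 (rule 18): 10010010
Gen 9 (rule 124): 11011011
Gen 10 (rule 18): 00000000
Gen 11 (rule 124): 00000000
Gen 12 (rule 18): 00000000
Gen 13 (rule 124): 00000000
Gen 14 (rule 18): 00000000
Gen 15 (rule 124): 00000000
Gen 16 (rule 18): 00000000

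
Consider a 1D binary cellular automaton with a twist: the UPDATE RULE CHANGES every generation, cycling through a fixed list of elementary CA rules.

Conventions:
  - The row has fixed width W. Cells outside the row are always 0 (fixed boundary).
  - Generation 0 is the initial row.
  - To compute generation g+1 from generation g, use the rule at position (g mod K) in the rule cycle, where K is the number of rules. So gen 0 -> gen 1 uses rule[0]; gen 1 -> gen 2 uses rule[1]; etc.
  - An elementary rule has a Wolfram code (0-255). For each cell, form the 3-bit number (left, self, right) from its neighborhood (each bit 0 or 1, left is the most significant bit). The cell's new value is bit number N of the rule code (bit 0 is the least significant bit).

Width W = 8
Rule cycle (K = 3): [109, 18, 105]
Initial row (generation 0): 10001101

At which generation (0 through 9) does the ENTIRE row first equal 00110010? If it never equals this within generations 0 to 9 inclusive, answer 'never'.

Gen 0: 10001101
Gen 1 (rule 109): 10101111
Gen 2 (rule 18): 00000000
Gen 3 (rule 105): 11111111
Gen 4 (rule 109): 10000001
Gen 5 (rule 18): 01000010
Gen 6 (rule 105): 00011000
Gen 7 (rule 109): 11011011
Gen 8 (rule 18): 00000000
Gen 9 (rule 105): 11111111

Answer: never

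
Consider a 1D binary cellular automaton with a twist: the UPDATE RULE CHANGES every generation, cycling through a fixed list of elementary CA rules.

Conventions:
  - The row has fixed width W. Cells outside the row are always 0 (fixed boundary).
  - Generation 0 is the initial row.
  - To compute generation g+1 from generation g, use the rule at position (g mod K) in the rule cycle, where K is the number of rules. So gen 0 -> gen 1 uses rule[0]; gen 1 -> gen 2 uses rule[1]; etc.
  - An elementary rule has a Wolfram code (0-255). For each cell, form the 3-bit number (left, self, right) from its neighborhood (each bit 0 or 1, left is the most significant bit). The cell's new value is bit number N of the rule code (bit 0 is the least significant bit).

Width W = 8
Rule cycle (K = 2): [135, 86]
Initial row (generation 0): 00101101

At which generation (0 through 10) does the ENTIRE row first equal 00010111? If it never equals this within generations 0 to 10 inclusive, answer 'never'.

Gen 0: 00101101
Gen 1 (rule 135): 11100001
Gen 2 (rule 86): 00110011
Gen 3 (rule 135): 11000100
Gen 4 (rule 86): 01101110
Gen 5 (rule 135): 10000100
Gen 6 (rule 86): 11001110
Gen 7 (rule 135): 00010100
Gen 8 (rule 86): 00110110
Gen 9 (rule 135): 11000000
Gen 10 (rule 86): 01100000

Answer: never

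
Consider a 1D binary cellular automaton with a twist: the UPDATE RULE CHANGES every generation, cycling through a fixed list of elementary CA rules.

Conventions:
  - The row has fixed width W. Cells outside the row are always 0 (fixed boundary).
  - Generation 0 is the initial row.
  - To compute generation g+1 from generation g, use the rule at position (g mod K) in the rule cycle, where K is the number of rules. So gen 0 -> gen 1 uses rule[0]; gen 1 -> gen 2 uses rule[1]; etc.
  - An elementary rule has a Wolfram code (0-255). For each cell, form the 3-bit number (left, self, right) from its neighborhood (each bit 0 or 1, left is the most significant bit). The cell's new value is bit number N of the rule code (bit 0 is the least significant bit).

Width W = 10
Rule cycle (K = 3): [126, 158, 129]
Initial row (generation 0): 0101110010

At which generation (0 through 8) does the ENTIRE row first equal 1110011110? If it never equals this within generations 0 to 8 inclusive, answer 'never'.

Answer: 2

Derivation:
Gen 0: 0101110010
Gen 1 (rule 126): 1111011111
Gen 2 (rule 158): 1110011110
Gen 3 (rule 129): 0100001100
Gen 4 (rule 126): 1110011110
Gen 5 (rule 158): 1101111101
Gen 6 (rule 129): 0000111000
Gen 7 (rule 126): 0001101100
Gen 8 (rule 158): 0011001010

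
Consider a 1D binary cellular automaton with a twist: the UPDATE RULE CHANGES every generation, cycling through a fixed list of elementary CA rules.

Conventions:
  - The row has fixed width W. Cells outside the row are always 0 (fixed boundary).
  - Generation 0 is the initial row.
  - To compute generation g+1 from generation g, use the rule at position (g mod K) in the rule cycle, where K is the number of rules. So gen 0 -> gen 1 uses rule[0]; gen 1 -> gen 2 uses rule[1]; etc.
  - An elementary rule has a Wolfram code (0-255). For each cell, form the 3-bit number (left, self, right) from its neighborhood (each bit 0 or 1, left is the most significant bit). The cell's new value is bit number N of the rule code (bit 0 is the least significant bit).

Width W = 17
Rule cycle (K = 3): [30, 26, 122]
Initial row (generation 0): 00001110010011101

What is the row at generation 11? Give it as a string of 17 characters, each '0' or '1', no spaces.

Answer: 10011100100000010

Derivation:
Gen 0: 00001110010011101
Gen 1 (rule 30): 00011001111110001
Gen 2 (rule 26): 00110111000001010
Gen 3 (rule 122): 01111101100010101
Gen 4 (rule 30): 11000001010110101
Gen 5 (rule 26): 10100010000100000
Gen 6 (rule 122): 01010101001010000
Gen 7 (rule 30): 11010101111011000
Gen 8 (rule 26): 10000001000010100
Gen 9 (rule 122): 01000010100101010
Gen 10 (rule 30): 11100110111101011
Gen 11 (rule 26): 10011100100000010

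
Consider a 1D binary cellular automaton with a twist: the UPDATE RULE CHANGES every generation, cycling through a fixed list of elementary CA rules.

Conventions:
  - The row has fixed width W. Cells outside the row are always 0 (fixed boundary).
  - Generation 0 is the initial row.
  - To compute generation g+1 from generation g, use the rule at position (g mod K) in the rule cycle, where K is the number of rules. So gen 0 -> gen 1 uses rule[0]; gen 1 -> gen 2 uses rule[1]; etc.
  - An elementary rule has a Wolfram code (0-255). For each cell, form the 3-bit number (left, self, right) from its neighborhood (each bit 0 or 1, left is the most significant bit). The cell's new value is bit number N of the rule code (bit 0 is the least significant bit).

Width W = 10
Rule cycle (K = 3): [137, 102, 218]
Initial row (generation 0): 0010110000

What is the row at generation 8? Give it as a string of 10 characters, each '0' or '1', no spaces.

Gen 0: 0010110000
Gen 1 (rule 137): 1000100111
Gen 2 (rule 102): 1001101001
Gen 3 (rule 218): 0111100110
Gen 4 (rule 137): 0111000100
Gen 5 (rule 102): 1001001100
Gen 6 (rule 218): 0110111110
Gen 7 (rule 137): 0100111100
Gen 8 (rule 102): 1101000100

Answer: 1101000100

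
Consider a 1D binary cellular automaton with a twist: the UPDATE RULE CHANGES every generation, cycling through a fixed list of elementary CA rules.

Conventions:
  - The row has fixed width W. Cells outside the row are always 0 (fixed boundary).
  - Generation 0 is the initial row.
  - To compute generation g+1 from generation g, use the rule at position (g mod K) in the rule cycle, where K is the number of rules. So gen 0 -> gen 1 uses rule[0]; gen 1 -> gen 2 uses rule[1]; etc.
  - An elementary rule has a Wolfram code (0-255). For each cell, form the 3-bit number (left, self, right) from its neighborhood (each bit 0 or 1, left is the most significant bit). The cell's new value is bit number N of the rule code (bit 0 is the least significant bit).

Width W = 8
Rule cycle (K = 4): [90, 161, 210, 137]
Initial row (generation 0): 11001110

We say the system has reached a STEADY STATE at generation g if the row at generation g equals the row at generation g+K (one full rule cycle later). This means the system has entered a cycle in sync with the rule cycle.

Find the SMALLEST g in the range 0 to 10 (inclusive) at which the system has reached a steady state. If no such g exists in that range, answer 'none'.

Gen 0: 11001110
Gen 1 (rule 90): 11111011
Gen 2 (rule 161): 01110100
Gen 3 (rule 210): 10110010
Gen 4 (rule 137): 00100000
Gen 5 (rule 90): 01010000
Gen 6 (rule 161): 00100111
Gen 7 (rule 210): 01011011
Gen 8 (rule 137): 00010010
Gen 9 (rule 90): 00101101
Gen 10 (rule 161): 10010010
Gen 11 (rule 210): 01101101
Gen 12 (rule 137): 01001000
Gen 13 (rule 90): 10110100
Gen 14 (rule 161): 01001001

Answer: none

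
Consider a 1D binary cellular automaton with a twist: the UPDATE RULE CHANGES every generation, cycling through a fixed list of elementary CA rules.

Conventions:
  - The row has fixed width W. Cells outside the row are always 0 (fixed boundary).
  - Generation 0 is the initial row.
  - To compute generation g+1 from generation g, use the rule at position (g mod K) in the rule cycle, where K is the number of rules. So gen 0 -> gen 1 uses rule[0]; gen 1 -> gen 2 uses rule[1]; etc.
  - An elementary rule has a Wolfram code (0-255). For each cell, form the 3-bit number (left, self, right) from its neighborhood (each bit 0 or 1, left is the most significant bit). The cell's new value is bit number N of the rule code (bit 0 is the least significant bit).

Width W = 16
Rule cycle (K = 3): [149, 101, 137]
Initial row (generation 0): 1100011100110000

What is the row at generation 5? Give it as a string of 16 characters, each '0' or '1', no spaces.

Gen 0: 1100011100110000
Gen 1 (rule 149): 0011001010001111
Gen 2 (rule 101): 1001001110100001
Gen 3 (rule 137): 0000001100001100
Gen 4 (rule 149): 1111100011100011
Gen 5 (rule 101): 0000101000101001

Answer: 0000101000101001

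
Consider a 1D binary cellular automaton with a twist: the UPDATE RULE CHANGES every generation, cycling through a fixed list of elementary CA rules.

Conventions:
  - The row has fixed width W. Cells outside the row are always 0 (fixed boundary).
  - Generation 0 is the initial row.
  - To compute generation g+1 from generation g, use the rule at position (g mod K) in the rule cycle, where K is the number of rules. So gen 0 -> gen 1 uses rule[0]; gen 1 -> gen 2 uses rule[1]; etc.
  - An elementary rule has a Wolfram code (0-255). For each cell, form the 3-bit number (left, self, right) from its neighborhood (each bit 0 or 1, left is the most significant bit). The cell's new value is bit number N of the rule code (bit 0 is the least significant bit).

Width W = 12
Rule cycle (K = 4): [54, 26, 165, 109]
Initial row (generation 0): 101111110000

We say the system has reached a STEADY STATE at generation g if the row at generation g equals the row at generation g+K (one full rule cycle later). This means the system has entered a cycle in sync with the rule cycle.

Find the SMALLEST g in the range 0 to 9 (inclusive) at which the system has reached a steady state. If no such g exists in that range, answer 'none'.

Answer: 1

Derivation:
Gen 0: 101111110000
Gen 1 (rule 54): 110000001000
Gen 2 (rule 26): 101000010100
Gen 3 (rule 165): 111011011101
Gen 4 (rule 109): 101111110111
Gen 5 (rule 54): 110000001000
Gen 6 (rule 26): 101000010100
Gen 7 (rule 165): 111011011101
Gen 8 (rule 109): 101111110111
Gen 9 (rule 54): 110000001000
Gen 10 (rule 26): 101000010100
Gen 11 (rule 165): 111011011101
Gen 12 (rule 109): 101111110111
Gen 13 (rule 54): 110000001000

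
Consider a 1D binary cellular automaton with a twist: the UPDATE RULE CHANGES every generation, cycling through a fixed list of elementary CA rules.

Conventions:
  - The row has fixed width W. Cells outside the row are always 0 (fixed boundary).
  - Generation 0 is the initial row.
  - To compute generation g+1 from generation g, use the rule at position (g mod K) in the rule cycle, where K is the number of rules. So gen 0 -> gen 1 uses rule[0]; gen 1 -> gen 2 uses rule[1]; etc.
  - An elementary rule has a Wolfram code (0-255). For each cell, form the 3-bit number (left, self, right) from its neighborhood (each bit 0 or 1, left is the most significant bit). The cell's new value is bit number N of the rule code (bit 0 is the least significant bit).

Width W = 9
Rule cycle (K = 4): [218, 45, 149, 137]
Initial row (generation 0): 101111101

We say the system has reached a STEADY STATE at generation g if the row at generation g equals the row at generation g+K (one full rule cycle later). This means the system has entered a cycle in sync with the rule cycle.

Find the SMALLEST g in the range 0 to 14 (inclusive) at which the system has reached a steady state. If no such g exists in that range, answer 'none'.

Gen 0: 101111101
Gen 1 (rule 218): 001111100
Gen 2 (rule 45): 101000001
Gen 3 (rule 149): 101111101
Gen 4 (rule 137): 001111000
Gen 5 (rule 218): 011111100
Gen 6 (rule 45): 010000001
Gen 7 (rule 149): 011111101
Gen 8 (rule 137): 011111000
Gen 9 (rule 218): 111111100
Gen 10 (rule 45): 100000001
Gen 11 (rule 149): 111111101
Gen 12 (rule 137): 111111000
Gen 13 (rule 218): 111111100
Gen 14 (rule 45): 100000001
Gen 15 (rule 149): 111111101
Gen 16 (rule 137): 111111000
Gen 17 (rule 218): 111111100
Gen 18 (rule 45): 100000001

Answer: 9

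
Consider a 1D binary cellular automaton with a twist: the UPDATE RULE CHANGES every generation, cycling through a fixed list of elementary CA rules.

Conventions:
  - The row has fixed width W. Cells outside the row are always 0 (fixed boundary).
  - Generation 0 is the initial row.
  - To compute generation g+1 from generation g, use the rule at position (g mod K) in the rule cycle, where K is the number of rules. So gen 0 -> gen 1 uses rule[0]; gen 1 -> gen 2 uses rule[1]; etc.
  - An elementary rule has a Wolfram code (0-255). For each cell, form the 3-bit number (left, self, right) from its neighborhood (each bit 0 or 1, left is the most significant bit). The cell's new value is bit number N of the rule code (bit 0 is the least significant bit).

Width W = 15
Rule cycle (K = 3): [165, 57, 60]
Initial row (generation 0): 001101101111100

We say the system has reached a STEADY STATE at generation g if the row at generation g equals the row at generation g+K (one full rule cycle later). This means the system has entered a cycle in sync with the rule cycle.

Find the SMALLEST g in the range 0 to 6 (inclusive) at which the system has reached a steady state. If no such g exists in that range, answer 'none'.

Gen 0: 001101101111100
Gen 1 (rule 165): 100010010111001
Gen 2 (rule 57): 011001001100100
Gen 3 (rule 60): 010101101010110
Gen 4 (rule 165): 011110011111000
Gen 5 (rule 57): 010001010000111
Gen 6 (rule 60): 011001111000100
Gen 7 (rule 165): 000000110010101
Gen 8 (rule 57): 111110101001010
Gen 9 (rule 60): 100001111101111

Answer: none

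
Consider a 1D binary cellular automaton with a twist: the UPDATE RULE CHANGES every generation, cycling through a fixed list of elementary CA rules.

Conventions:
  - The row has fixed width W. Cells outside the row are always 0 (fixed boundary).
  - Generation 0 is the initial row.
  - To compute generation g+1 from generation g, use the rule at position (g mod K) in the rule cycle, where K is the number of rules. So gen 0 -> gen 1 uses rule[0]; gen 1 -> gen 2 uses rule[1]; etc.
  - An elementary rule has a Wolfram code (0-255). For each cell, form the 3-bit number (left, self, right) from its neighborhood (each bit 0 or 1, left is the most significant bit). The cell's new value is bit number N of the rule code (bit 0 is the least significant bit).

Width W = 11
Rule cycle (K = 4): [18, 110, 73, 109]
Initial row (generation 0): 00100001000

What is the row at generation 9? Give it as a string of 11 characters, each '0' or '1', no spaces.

Answer: 00011000000

Derivation:
Gen 0: 00100001000
Gen 1 (rule 18): 01010010100
Gen 2 (rule 110): 11110111100
Gen 3 (rule 73): 10010100101
Gen 4 (rule 109): 10011100111
Gen 5 (rule 18): 01100011000
Gen 6 (rule 110): 11100111000
Gen 7 (rule 73): 10100101011
Gen 8 (rule 109): 11100111111
Gen 9 (rule 18): 00011000000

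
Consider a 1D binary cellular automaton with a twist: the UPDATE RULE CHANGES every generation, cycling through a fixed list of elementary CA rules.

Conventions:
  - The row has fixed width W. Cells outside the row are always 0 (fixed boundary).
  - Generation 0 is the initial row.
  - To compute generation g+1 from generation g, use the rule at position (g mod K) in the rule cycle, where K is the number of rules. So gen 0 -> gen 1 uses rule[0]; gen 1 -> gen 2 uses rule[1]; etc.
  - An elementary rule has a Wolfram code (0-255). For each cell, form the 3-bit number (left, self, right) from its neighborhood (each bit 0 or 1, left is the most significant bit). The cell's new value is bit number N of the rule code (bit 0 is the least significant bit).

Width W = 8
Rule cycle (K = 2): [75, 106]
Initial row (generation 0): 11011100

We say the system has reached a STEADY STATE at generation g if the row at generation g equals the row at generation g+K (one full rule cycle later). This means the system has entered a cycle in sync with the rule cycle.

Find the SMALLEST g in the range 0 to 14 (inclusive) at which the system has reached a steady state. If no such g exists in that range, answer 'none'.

Answer: none

Derivation:
Gen 0: 11011100
Gen 1 (rule 75): 11010101
Gen 2 (rule 106): 11101010
Gen 3 (rule 75): 10100000
Gen 4 (rule 106): 01000000
Gen 5 (rule 75): 10011111
Gen 6 (rule 106): 00110001
Gen 7 (rule 75): 11110110
Gen 8 (rule 106): 10011110
Gen 9 (rule 75): 00110010
Gen 10 (rule 106): 01110100
Gen 11 (rule 75): 11010001
Gen 12 (rule 106): 11100010
Gen 13 (rule 75): 10101100
Gen 14 (rule 106): 01011100
Gen 15 (rule 75): 10010101
Gen 16 (rule 106): 00101010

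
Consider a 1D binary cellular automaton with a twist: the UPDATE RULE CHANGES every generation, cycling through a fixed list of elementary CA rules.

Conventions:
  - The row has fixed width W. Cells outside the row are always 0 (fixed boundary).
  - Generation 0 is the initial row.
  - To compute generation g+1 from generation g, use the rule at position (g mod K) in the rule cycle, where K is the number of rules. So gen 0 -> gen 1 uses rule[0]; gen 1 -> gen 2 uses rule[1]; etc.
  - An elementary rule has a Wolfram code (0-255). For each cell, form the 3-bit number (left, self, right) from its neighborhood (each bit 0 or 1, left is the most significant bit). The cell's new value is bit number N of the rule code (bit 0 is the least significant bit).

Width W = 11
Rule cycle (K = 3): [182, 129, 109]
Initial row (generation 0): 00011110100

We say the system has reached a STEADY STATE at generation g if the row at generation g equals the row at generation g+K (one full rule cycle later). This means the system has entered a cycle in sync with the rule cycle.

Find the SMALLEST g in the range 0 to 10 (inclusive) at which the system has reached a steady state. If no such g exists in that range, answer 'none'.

Gen 0: 00011110100
Gen 1 (rule 182): 00101101110
Gen 2 (rule 129): 10000000100
Gen 3 (rule 109): 10111110101
Gen 4 (rule 182): 11011101111
Gen 5 (rule 129): 00001000110
Gen 6 (rule 109): 11101010110
Gen 7 (rule 182): 01011111001
Gen 8 (rule 129): 00001110000
Gen 9 (rule 109): 11101010111
Gen 10 (rule 182): 01011111010
Gen 11 (rule 129): 00001110000
Gen 12 (rule 109): 11101010111
Gen 13 (rule 182): 01011111010

Answer: 8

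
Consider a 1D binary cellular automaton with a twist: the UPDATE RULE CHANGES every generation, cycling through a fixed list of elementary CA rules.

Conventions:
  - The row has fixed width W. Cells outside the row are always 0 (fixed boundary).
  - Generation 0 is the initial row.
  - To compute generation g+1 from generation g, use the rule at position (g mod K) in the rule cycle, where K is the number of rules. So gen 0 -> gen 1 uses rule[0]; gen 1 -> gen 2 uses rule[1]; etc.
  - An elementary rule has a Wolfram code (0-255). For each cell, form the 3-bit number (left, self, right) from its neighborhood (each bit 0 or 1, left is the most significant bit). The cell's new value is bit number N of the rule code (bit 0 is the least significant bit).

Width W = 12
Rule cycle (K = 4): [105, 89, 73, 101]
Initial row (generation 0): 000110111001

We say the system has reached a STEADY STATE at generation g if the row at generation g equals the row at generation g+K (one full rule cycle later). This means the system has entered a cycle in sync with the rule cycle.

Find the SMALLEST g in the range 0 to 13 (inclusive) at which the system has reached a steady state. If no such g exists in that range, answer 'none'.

Answer: none

Derivation:
Gen 0: 000110111001
Gen 1 (rule 105): 110111101000
Gen 2 (rule 89): 110100100111
Gen 3 (rule 73): 110000000101
Gen 4 (rule 101): 010111110111
Gen 5 (rule 105): 001100011101
Gen 6 (rule 89): 101111010100
Gen 7 (rule 73): 001001000001
Gen 8 (rule 101): 101001011101
Gen 9 (rule 105): 010000110110
Gen 10 (rule 89): 001110110111
Gen 11 (rule 73): 101010110101
Gen 12 (rule 101): 111111011111
Gen 13 (rule 105): 100001110001
Gen 14 (rule 89): 011101011100
Gen 15 (rule 73): 010100010101
Gen 16 (rule 101): 011101011111
Gen 17 (rule 105): 010110110001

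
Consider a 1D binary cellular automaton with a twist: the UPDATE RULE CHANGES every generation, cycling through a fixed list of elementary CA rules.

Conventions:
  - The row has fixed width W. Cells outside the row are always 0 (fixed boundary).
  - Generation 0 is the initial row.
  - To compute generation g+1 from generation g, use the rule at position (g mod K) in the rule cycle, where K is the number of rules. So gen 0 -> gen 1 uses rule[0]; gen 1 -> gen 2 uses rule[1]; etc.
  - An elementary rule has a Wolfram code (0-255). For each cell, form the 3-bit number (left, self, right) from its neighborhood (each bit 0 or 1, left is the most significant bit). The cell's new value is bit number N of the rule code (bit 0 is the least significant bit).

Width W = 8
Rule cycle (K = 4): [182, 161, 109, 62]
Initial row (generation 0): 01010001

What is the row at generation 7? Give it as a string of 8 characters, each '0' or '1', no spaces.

Gen 0: 01010001
Gen 1 (rule 182): 11111011
Gen 2 (rule 161): 01110100
Gen 3 (rule 109): 01011101
Gen 4 (rule 62): 11110011
Gen 5 (rule 182): 01101100
Gen 6 (rule 161): 00010001
Gen 7 (rule 109): 11010101

Answer: 11010101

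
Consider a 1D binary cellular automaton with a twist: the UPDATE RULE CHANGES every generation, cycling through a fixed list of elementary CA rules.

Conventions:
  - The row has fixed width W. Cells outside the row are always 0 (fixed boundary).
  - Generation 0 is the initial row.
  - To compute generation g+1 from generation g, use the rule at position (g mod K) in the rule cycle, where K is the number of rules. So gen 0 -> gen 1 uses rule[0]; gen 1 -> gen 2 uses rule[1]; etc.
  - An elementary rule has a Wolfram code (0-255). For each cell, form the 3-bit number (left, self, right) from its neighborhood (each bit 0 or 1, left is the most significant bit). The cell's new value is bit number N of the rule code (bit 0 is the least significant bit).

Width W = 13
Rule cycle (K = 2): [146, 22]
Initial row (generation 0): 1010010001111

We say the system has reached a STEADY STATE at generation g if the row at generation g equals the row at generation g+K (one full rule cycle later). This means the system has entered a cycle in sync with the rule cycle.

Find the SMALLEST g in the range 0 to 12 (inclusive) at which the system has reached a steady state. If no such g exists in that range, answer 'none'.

Gen 0: 1010010001111
Gen 1 (rule 146): 0001101010110
Gen 2 (rule 22): 0010001010001
Gen 3 (rule 146): 0101010001010
Gen 4 (rule 22): 1101011011011
Gen 5 (rule 146): 0000000000000
Gen 6 (rule 22): 0000000000000
Gen 7 (rule 146): 0000000000000
Gen 8 (rule 22): 0000000000000
Gen 9 (rule 146): 0000000000000
Gen 10 (rule 22): 0000000000000
Gen 11 (rule 146): 0000000000000
Gen 12 (rule 22): 0000000000000
Gen 13 (rule 146): 0000000000000
Gen 14 (rule 22): 0000000000000

Answer: 5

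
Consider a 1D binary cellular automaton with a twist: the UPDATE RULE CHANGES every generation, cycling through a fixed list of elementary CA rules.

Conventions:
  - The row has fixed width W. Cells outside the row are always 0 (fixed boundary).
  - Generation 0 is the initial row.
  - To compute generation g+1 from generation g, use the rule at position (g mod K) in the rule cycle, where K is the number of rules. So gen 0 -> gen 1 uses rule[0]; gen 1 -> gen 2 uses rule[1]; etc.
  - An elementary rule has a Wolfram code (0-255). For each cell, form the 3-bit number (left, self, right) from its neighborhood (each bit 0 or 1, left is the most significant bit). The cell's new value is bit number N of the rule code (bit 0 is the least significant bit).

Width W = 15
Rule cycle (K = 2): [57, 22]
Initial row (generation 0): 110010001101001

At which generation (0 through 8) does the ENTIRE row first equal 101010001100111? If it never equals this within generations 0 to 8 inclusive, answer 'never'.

Answer: 8

Derivation:
Gen 0: 110010001101001
Gen 1 (rule 57): 101001101010100
Gen 2 (rule 22): 101110001010110
Gen 3 (rule 57): 011001100101101
Gen 4 (rule 22): 100110011100001
Gen 5 (rule 57): 010101010011100
Gen 6 (rule 22): 110101011100010
Gen 7 (rule 57): 101010110011001
Gen 8 (rule 22): 101010001100111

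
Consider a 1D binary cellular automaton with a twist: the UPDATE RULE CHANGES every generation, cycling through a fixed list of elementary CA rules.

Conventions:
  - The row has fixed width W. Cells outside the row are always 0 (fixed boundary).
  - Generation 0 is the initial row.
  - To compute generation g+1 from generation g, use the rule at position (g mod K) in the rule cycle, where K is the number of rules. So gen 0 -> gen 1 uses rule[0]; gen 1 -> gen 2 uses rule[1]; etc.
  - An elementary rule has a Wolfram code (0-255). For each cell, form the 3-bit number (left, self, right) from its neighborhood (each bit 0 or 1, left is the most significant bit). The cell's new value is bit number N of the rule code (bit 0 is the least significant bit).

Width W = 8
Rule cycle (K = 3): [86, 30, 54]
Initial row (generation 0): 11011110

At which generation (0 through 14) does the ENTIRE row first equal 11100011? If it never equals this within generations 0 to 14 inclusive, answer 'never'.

Gen 0: 11011110
Gen 1 (rule 86): 01000011
Gen 2 (rule 30): 11100110
Gen 3 (rule 54): 00011001
Gen 4 (rule 86): 00101111
Gen 5 (rule 30): 01101000
Gen 6 (rule 54): 10011100
Gen 7 (rule 86): 11100110
Gen 8 (rule 30): 10011101
Gen 9 (rule 54): 11100011
Gen 10 (rule 86): 00110101
Gen 11 (rule 30): 01100101
Gen 12 (rule 54): 10011111
Gen 13 (rule 86): 11100001
Gen 14 (rule 30): 10010011

Answer: 9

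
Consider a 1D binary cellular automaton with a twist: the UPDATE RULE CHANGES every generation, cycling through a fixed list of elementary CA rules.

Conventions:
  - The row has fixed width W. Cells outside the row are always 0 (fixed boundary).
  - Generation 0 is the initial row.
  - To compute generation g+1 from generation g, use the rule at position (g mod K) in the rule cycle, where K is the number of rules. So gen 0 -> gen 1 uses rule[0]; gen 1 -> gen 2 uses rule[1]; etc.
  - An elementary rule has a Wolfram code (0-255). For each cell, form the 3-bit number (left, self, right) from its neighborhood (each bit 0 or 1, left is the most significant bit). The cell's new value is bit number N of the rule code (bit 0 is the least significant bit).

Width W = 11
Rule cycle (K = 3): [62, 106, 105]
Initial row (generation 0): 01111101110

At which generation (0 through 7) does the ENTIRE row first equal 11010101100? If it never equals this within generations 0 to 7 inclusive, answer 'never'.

Answer: 3

Derivation:
Gen 0: 01111101110
Gen 1 (rule 62): 11000011001
Gen 2 (rule 106): 11000111010
Gen 3 (rule 105): 11010101100
Gen 4 (rule 62): 10111111010
Gen 5 (rule 106): 01100001100
Gen 6 (rule 105): 01101101101
Gen 7 (rule 62): 11011011011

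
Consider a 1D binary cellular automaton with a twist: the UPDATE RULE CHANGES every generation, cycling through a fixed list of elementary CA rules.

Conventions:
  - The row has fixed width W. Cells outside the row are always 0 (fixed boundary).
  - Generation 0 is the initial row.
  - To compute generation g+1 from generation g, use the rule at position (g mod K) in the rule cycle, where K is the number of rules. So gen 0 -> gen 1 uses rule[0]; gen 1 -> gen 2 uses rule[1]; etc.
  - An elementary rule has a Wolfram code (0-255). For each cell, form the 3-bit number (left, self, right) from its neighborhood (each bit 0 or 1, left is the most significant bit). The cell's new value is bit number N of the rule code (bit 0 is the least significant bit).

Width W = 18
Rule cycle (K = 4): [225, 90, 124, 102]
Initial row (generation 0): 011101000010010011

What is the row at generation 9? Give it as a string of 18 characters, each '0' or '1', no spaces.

Answer: 001111111000100000

Derivation:
Gen 0: 011101000010010011
Gen 1 (rule 225): 001110011000000001
Gen 2 (rule 90): 011011111100000010
Gen 3 (rule 124): 011110000110000011
Gen 4 (rule 102): 100010001010000101
Gen 5 (rule 225): 001000100100110010
Gen 6 (rule 90): 010101011011111101
Gen 7 (rule 124): 011111111110000111
Gen 8 (rule 102): 100000000010001001
Gen 9 (rule 225): 001111111000100000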